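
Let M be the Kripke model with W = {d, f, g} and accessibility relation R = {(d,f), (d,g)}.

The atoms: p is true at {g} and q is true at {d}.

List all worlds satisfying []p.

d: successors {f, g}; p there: f:F, g:T. ✗
f: no successors, so []p holds vacuously. ✓
g: no successors, so []p holds vacuously. ✓

{f, g}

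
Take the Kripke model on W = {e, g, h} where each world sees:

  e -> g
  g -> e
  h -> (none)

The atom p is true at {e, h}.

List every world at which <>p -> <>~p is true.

e: <>p is F, <>~p is T. ✓
g: <>p is T, <>~p is F. ✗
h: <>p is F, <>~p is F. ✓

{e, h}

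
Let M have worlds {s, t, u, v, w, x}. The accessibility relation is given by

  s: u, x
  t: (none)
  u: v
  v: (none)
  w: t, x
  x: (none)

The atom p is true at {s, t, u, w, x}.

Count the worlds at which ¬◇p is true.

4

s: ◇p is T. ✗
t: ◇p is F. ✓
u: ◇p is F. ✓
v: ◇p is F. ✓
w: ◇p is T. ✗
x: ◇p is F. ✓
Satisfying worlds: {t, u, v, x}.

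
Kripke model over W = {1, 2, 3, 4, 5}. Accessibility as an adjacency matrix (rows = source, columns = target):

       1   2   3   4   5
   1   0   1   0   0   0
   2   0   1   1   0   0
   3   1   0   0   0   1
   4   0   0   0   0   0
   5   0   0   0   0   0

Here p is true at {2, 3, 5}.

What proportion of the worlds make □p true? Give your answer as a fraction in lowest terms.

1: successors {2}; p there: 2:T. ✓
2: successors {2, 3}; p there: 2:T, 3:T. ✓
3: successors {1, 5}; p there: 1:F, 5:T. ✗
4: no successors, so □p holds vacuously. ✓
5: no successors, so □p holds vacuously. ✓
That's 4 of 5 worlds, so 4/5.

4/5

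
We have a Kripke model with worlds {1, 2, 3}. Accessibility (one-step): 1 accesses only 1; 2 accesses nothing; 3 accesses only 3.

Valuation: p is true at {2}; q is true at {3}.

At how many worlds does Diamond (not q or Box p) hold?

1

1: successors {1}; not q or Box p there: 1:T. ✓
2: no successors, so Diamond (not q or Box p) fails. ✗
3: successors {3}; not q or Box p there: 3:F. ✗
Satisfying worlds: {1}.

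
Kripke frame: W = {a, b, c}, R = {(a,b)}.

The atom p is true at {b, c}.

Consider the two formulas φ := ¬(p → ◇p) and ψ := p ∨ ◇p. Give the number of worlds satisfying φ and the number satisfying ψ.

For ¬(p → ◇p):
a: p → ◇p is T. ✗
b: p → ◇p is F. ✓
c: p → ◇p is F. ✓
— 2 worlds.
For p ∨ ◇p:
a: p is F, ◇p is T. ✓
b: p is T, ◇p is F. ✓
c: p is T, ◇p is F. ✓
— 3 worlds.

2 and 3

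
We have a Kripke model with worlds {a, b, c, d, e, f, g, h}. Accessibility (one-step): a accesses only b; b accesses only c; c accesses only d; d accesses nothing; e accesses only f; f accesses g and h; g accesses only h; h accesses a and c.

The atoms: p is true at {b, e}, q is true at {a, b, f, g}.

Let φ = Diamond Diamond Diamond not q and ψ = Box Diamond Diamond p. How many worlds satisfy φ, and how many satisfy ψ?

For Diamond Diamond Diamond not q:
a: successors {b}; Diamond Diamond not q there: b:T. ✓
b: successors {c}; Diamond Diamond not q there: c:F. ✗
c: successors {d}; Diamond Diamond not q there: d:F. ✗
d: no successors, so Diamond Diamond Diamond not q fails. ✗
e: successors {f}; Diamond Diamond not q there: f:T. ✓
f: successors {g, h}; Diamond Diamond not q there: g:T, h:T. ✓
g: successors {h}; Diamond Diamond not q there: h:T. ✓
h: successors {a, c}; Diamond Diamond not q there: a:T, c:F. ✓
— 5 worlds.
For Box Diamond Diamond p:
a: successors {b}; Diamond Diamond p there: b:F. ✗
b: successors {c}; Diamond Diamond p there: c:F. ✗
c: successors {d}; Diamond Diamond p there: d:F. ✗
d: no successors, so Box Diamond Diamond p holds vacuously. ✓
e: successors {f}; Diamond Diamond p there: f:F. ✗
f: successors {g, h}; Diamond Diamond p there: g:F, h:T. ✗
g: successors {h}; Diamond Diamond p there: h:T. ✓
h: successors {a, c}; Diamond Diamond p there: a:F, c:F. ✗
— 2 worlds.

5 and 2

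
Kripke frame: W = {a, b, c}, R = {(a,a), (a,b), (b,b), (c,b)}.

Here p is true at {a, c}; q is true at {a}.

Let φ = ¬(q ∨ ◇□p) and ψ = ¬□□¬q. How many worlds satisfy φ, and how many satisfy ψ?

2 and 1

For ¬(q ∨ ◇□p):
a: q ∨ ◇□p is T. ✗
b: q ∨ ◇□p is F. ✓
c: q ∨ ◇□p is F. ✓
— 2 worlds.
For ¬□□¬q:
a: □□¬q is F. ✓
b: □□¬q is T. ✗
c: □□¬q is T. ✗
— 1 world.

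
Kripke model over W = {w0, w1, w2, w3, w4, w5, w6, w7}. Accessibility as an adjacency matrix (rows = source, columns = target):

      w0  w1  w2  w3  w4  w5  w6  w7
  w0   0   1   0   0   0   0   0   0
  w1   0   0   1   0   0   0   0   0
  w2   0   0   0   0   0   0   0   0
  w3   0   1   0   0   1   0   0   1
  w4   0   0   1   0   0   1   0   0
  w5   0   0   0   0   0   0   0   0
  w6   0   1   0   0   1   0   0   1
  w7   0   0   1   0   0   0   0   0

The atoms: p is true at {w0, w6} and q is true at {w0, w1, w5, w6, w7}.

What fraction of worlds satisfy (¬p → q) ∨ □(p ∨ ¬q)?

3/4

w0: ¬p → q is T, □(p ∨ ¬q) is F. ✓
w1: ¬p → q is T, □(p ∨ ¬q) is T. ✓
w2: ¬p → q is F, □(p ∨ ¬q) is T. ✓
w3: ¬p → q is F, □(p ∨ ¬q) is F. ✗
w4: ¬p → q is F, □(p ∨ ¬q) is F. ✗
w5: ¬p → q is T, □(p ∨ ¬q) is T. ✓
w6: ¬p → q is T, □(p ∨ ¬q) is F. ✓
w7: ¬p → q is T, □(p ∨ ¬q) is T. ✓
That's 6 of 8 worlds, so 6/8 = 3/4.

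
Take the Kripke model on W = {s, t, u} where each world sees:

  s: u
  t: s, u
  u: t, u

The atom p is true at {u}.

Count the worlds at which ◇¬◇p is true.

0

s: successors {u}; ¬◇p there: u:F. ✗
t: successors {s, u}; ¬◇p there: s:F, u:F. ✗
u: successors {t, u}; ¬◇p there: t:F, u:F. ✗
Satisfying worlds: ∅.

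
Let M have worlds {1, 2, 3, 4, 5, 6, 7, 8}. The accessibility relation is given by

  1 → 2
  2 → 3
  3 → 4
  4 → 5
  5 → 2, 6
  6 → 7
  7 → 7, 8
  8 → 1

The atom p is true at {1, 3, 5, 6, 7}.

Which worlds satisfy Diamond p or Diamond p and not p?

{2, 4, 5, 6, 7, 8}

1: Diamond p is F, Diamond p and not p is F. ✗
2: Diamond p is T, Diamond p and not p is T. ✓
3: Diamond p is F, Diamond p and not p is F. ✗
4: Diamond p is T, Diamond p and not p is T. ✓
5: Diamond p is T, Diamond p and not p is F. ✓
6: Diamond p is T, Diamond p and not p is F. ✓
7: Diamond p is T, Diamond p and not p is F. ✓
8: Diamond p is T, Diamond p and not p is T. ✓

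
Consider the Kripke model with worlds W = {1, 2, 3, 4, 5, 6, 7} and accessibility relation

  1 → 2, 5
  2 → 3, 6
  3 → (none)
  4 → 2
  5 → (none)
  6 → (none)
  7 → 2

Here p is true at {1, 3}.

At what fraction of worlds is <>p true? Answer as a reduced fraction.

1: successors {2, 5}; p there: 2:F, 5:F. ✗
2: successors {3, 6}; p there: 3:T, 6:F. ✓
3: no successors, so <>p fails. ✗
4: successors {2}; p there: 2:F. ✗
5: no successors, so <>p fails. ✗
6: no successors, so <>p fails. ✗
7: successors {2}; p there: 2:F. ✗
That's 1 of 7 worlds, so 1/7.

1/7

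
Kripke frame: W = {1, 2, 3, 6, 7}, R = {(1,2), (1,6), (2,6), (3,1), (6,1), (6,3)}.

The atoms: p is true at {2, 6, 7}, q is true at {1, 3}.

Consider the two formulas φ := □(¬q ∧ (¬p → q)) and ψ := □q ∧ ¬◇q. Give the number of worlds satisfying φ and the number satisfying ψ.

3 and 1

For □(¬q ∧ (¬p → q)):
1: successors {2, 6}; ¬q ∧ (¬p → q) there: 2:T, 6:T. ✓
2: successors {6}; ¬q ∧ (¬p → q) there: 6:T. ✓
3: successors {1}; ¬q ∧ (¬p → q) there: 1:F. ✗
6: successors {1, 3}; ¬q ∧ (¬p → q) there: 1:F, 3:F. ✗
7: no successors, so □(¬q ∧ (¬p → q)) holds vacuously. ✓
— 3 worlds.
For □q ∧ ¬◇q:
1: □q is F, ¬◇q is T. ✗
2: □q is F, ¬◇q is T. ✗
3: □q is T, ¬◇q is F. ✗
6: □q is T, ¬◇q is F. ✗
7: □q is T, ¬◇q is T. ✓
— 1 world.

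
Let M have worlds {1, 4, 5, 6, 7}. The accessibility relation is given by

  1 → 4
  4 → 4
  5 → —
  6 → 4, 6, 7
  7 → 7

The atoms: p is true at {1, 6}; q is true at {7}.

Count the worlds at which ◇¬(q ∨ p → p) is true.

2

1: successors {4}; ¬(q ∨ p → p) there: 4:F. ✗
4: successors {4}; ¬(q ∨ p → p) there: 4:F. ✗
5: no successors, so ◇¬(q ∨ p → p) fails. ✗
6: successors {4, 6, 7}; ¬(q ∨ p → p) there: 4:F, 6:F, 7:T. ✓
7: successors {7}; ¬(q ∨ p → p) there: 7:T. ✓
Satisfying worlds: {6, 7}.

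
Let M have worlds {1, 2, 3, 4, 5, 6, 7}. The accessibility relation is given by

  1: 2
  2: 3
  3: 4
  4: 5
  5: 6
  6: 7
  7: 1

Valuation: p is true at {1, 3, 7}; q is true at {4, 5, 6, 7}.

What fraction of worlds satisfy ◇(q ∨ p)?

6/7

1: successors {2}; q ∨ p there: 2:F. ✗
2: successors {3}; q ∨ p there: 3:T. ✓
3: successors {4}; q ∨ p there: 4:T. ✓
4: successors {5}; q ∨ p there: 5:T. ✓
5: successors {6}; q ∨ p there: 6:T. ✓
6: successors {7}; q ∨ p there: 7:T. ✓
7: successors {1}; q ∨ p there: 1:T. ✓
That's 6 of 7 worlds, so 6/7.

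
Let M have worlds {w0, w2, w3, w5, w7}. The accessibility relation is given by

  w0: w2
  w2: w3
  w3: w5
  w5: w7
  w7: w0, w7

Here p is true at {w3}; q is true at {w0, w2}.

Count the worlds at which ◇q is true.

w0: successors {w2}; q there: w2:T. ✓
w2: successors {w3}; q there: w3:F. ✗
w3: successors {w5}; q there: w5:F. ✗
w5: successors {w7}; q there: w7:F. ✗
w7: successors {w0, w7}; q there: w0:T, w7:F. ✓
Satisfying worlds: {w0, w7}.

2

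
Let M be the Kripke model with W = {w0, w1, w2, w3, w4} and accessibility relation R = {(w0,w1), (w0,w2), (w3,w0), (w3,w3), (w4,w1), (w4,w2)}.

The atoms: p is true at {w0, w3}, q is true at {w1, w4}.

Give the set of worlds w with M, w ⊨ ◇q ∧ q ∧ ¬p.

w0: ◇q is T, q ∧ ¬p is F. ✗
w1: ◇q is F, q ∧ ¬p is T. ✗
w2: ◇q is F, q ∧ ¬p is F. ✗
w3: ◇q is F, q ∧ ¬p is F. ✗
w4: ◇q is T, q ∧ ¬p is T. ✓

{w4}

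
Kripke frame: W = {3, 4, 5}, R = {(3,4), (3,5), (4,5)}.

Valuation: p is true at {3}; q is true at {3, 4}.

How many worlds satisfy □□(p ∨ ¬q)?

3

3: successors {4, 5}; □(p ∨ ¬q) there: 4:T, 5:T. ✓
4: successors {5}; □(p ∨ ¬q) there: 5:T. ✓
5: no successors, so □□(p ∨ ¬q) holds vacuously. ✓
Satisfying worlds: {3, 4, 5}.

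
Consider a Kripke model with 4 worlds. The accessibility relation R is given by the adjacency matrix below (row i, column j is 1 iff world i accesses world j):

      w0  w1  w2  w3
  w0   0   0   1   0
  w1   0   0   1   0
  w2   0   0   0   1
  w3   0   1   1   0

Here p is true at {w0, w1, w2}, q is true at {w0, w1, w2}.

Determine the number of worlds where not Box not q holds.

w0: Box not q is F. ✓
w1: Box not q is F. ✓
w2: Box not q is T. ✗
w3: Box not q is F. ✓
Satisfying worlds: {w0, w1, w3}.

3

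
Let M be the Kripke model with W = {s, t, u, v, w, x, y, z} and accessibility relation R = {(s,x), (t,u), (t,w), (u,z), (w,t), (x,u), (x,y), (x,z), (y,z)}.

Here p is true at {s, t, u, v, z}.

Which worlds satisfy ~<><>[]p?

{u, v, y, z}

s: <><>[]p is T. ✗
t: <><>[]p is T. ✗
u: <><>[]p is F. ✓
v: <><>[]p is F. ✓
w: <><>[]p is T. ✗
x: <><>[]p is T. ✗
y: <><>[]p is F. ✓
z: <><>[]p is F. ✓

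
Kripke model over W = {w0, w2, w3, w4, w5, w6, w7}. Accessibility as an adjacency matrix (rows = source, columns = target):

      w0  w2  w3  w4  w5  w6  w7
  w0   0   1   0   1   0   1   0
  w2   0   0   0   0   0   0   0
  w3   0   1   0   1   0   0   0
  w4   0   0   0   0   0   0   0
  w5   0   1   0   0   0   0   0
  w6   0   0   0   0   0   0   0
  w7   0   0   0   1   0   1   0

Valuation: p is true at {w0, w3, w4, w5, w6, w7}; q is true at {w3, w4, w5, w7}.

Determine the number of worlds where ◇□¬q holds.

w0: successors {w2, w4, w6}; □¬q there: w2:T, w4:T, w6:T. ✓
w2: no successors, so ◇□¬q fails. ✗
w3: successors {w2, w4}; □¬q there: w2:T, w4:T. ✓
w4: no successors, so ◇□¬q fails. ✗
w5: successors {w2}; □¬q there: w2:T. ✓
w6: no successors, so ◇□¬q fails. ✗
w7: successors {w4, w6}; □¬q there: w4:T, w6:T. ✓
Satisfying worlds: {w0, w3, w5, w7}.

4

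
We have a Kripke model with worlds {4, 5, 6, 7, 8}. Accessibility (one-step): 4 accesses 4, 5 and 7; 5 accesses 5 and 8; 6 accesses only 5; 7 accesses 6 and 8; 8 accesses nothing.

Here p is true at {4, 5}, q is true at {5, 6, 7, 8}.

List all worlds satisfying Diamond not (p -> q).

{4}

4: successors {4, 5, 7}; not (p -> q) there: 4:T, 5:F, 7:F. ✓
5: successors {5, 8}; not (p -> q) there: 5:F, 8:F. ✗
6: successors {5}; not (p -> q) there: 5:F. ✗
7: successors {6, 8}; not (p -> q) there: 6:F, 8:F. ✗
8: no successors, so Diamond not (p -> q) fails. ✗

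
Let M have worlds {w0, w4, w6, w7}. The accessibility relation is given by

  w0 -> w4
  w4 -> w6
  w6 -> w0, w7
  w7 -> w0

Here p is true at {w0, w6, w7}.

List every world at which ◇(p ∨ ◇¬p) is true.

w0: successors {w4}; p ∨ ◇¬p there: w4:F. ✗
w4: successors {w6}; p ∨ ◇¬p there: w6:T. ✓
w6: successors {w0, w7}; p ∨ ◇¬p there: w0:T, w7:T. ✓
w7: successors {w0}; p ∨ ◇¬p there: w0:T. ✓

{w4, w6, w7}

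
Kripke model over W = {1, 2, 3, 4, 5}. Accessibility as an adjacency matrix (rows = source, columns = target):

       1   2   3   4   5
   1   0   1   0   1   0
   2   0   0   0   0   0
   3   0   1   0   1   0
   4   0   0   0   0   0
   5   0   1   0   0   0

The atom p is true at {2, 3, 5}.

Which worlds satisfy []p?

1: successors {2, 4}; p there: 2:T, 4:F. ✗
2: no successors, so []p holds vacuously. ✓
3: successors {2, 4}; p there: 2:T, 4:F. ✗
4: no successors, so []p holds vacuously. ✓
5: successors {2}; p there: 2:T. ✓

{2, 4, 5}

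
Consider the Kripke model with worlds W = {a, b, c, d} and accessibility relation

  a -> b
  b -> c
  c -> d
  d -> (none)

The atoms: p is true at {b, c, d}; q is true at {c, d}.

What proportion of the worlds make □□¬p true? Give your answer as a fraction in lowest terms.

a: successors {b}; □¬p there: b:F. ✗
b: successors {c}; □¬p there: c:F. ✗
c: successors {d}; □¬p there: d:T. ✓
d: no successors, so □□¬p holds vacuously. ✓
That's 2 of 4 worlds, so 2/4 = 1/2.

1/2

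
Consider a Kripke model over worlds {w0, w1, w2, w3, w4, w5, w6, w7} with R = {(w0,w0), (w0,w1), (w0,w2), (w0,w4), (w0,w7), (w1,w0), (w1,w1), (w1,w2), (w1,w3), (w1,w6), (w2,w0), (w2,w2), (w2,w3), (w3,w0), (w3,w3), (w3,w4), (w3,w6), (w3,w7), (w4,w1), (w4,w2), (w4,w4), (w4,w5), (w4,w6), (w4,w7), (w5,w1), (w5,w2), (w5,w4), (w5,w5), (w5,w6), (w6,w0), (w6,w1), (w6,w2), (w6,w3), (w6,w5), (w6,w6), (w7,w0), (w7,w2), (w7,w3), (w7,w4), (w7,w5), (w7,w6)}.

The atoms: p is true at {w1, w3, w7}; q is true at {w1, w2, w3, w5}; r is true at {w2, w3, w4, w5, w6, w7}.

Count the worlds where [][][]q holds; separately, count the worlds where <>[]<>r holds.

0 and 8

For [][][]q:
w0: successors {w0, w1, w2, w4, w7}; [][]q there: w0:F, w1:F, w2:F, w4:F, w7:F. ✗
w1: successors {w0, w1, w2, w3, w6}; [][]q there: w0:F, w1:F, w2:F, w3:F, w6:F. ✗
w2: successors {w0, w2, w3}; [][]q there: w0:F, w2:F, w3:F. ✗
w3: successors {w0, w3, w4, w6, w7}; [][]q there: w0:F, w3:F, w4:F, w6:F, w7:F. ✗
w4: successors {w1, w2, w4, w5, w6, w7}; [][]q there: w1:F, w2:F, w4:F, w5:F, w6:F, w7:F. ✗
w5: successors {w1, w2, w4, w5, w6}; [][]q there: w1:F, w2:F, w4:F, w5:F, w6:F. ✗
w6: successors {w0, w1, w2, w3, w5, w6}; [][]q there: w0:F, w1:F, w2:F, w3:F, w5:F, w6:F. ✗
w7: successors {w0, w2, w3, w4, w5, w6}; [][]q there: w0:F, w2:F, w3:F, w4:F, w5:F, w6:F. ✗
— 0 worlds.
For <>[]<>r:
w0: successors {w0, w1, w2, w4, w7}; []<>r there: w0:T, w1:T, w2:T, w4:T, w7:T. ✓
w1: successors {w0, w1, w2, w3, w6}; []<>r there: w0:T, w1:T, w2:T, w3:T, w6:T. ✓
w2: successors {w0, w2, w3}; []<>r there: w0:T, w2:T, w3:T. ✓
w3: successors {w0, w3, w4, w6, w7}; []<>r there: w0:T, w3:T, w4:T, w6:T, w7:T. ✓
w4: successors {w1, w2, w4, w5, w6, w7}; []<>r there: w1:T, w2:T, w4:T, w5:T, w6:T, w7:T. ✓
w5: successors {w1, w2, w4, w5, w6}; []<>r there: w1:T, w2:T, w4:T, w5:T, w6:T. ✓
w6: successors {w0, w1, w2, w3, w5, w6}; []<>r there: w0:T, w1:T, w2:T, w3:T, w5:T, w6:T. ✓
w7: successors {w0, w2, w3, w4, w5, w6}; []<>r there: w0:T, w2:T, w3:T, w4:T, w5:T, w6:T. ✓
— 8 worlds.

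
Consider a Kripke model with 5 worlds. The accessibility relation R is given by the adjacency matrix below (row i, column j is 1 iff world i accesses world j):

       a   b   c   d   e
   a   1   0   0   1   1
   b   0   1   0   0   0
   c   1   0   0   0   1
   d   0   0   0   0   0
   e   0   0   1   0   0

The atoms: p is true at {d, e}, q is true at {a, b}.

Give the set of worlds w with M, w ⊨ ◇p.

a: successors {a, d, e}; p there: a:F, d:T, e:T. ✓
b: successors {b}; p there: b:F. ✗
c: successors {a, e}; p there: a:F, e:T. ✓
d: no successors, so ◇p fails. ✗
e: successors {c}; p there: c:F. ✗

{a, c}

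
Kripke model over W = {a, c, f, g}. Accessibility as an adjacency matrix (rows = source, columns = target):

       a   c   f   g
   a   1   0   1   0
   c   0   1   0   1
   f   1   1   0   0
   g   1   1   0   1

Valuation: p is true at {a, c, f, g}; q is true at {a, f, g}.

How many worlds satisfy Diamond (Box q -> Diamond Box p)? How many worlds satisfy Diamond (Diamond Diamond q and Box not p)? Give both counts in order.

4 and 0

For Diamond (Box q -> Diamond Box p):
a: successors {a, f}; Box q -> Diamond Box p there: a:T, f:T. ✓
c: successors {c, g}; Box q -> Diamond Box p there: c:T, g:T. ✓
f: successors {a, c}; Box q -> Diamond Box p there: a:T, c:T. ✓
g: successors {a, c, g}; Box q -> Diamond Box p there: a:T, c:T, g:T. ✓
— 4 worlds.
For Diamond (Diamond Diamond q and Box not p):
a: successors {a, f}; Diamond Diamond q and Box not p there: a:F, f:F. ✗
c: successors {c, g}; Diamond Diamond q and Box not p there: c:F, g:F. ✗
f: successors {a, c}; Diamond Diamond q and Box not p there: a:F, c:F. ✗
g: successors {a, c, g}; Diamond Diamond q and Box not p there: a:F, c:F, g:F. ✗
— 0 worlds.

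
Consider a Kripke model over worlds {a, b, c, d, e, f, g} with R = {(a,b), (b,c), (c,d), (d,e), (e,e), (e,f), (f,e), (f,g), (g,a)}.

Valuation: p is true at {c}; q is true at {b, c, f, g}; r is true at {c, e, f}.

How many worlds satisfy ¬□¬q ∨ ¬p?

a: ¬□¬q is T, ¬p is T. ✓
b: ¬□¬q is T, ¬p is T. ✓
c: ¬□¬q is F, ¬p is F. ✗
d: ¬□¬q is F, ¬p is T. ✓
e: ¬□¬q is T, ¬p is T. ✓
f: ¬□¬q is T, ¬p is T. ✓
g: ¬□¬q is F, ¬p is T. ✓
Satisfying worlds: {a, b, d, e, f, g}.

6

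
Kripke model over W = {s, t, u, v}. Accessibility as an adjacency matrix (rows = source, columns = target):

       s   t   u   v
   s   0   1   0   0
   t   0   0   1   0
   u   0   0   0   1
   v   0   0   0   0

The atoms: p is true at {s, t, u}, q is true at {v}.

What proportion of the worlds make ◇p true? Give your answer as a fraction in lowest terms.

1/2

s: successors {t}; p there: t:T. ✓
t: successors {u}; p there: u:T. ✓
u: successors {v}; p there: v:F. ✗
v: no successors, so ◇p fails. ✗
That's 2 of 4 worlds, so 2/4 = 1/2.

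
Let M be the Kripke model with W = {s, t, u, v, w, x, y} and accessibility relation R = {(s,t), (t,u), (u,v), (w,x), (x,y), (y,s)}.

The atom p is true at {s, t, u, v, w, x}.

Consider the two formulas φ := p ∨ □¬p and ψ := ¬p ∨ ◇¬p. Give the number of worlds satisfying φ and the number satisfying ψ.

6 and 2

For p ∨ □¬p:
s: p is T, □¬p is F. ✓
t: p is T, □¬p is F. ✓
u: p is T, □¬p is F. ✓
v: p is T, □¬p is T. ✓
w: p is T, □¬p is F. ✓
x: p is T, □¬p is T. ✓
y: p is F, □¬p is F. ✗
— 6 worlds.
For ¬p ∨ ◇¬p:
s: ¬p is F, ◇¬p is F. ✗
t: ¬p is F, ◇¬p is F. ✗
u: ¬p is F, ◇¬p is F. ✗
v: ¬p is F, ◇¬p is F. ✗
w: ¬p is F, ◇¬p is F. ✗
x: ¬p is F, ◇¬p is T. ✓
y: ¬p is T, ◇¬p is F. ✓
— 2 worlds.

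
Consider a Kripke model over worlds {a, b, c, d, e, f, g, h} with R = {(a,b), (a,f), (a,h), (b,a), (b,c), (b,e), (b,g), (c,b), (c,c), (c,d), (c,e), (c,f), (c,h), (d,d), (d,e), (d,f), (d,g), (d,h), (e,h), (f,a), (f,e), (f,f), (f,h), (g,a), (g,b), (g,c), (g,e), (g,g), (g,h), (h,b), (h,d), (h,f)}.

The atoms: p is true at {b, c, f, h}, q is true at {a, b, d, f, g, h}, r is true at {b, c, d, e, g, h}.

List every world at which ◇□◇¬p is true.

{a, b, c, d, e, f, g}

a: successors {b, f, h}; □◇¬p there: b:F, f:F, h:T. ✓
b: successors {a, c, e, g}; □◇¬p there: a:T, c:F, e:T, g:F. ✓
c: successors {b, c, d, e, f, h}; □◇¬p there: b:F, c:F, d:F, e:T, f:F, h:T. ✓
d: successors {d, e, f, g, h}; □◇¬p there: d:F, e:T, f:F, g:F, h:T. ✓
e: successors {h}; □◇¬p there: h:T. ✓
f: successors {a, e, f, h}; □◇¬p there: a:T, e:T, f:F, h:T. ✓
g: successors {a, b, c, e, g, h}; □◇¬p there: a:T, b:F, c:F, e:T, g:F, h:T. ✓
h: successors {b, d, f}; □◇¬p there: b:F, d:F, f:F. ✗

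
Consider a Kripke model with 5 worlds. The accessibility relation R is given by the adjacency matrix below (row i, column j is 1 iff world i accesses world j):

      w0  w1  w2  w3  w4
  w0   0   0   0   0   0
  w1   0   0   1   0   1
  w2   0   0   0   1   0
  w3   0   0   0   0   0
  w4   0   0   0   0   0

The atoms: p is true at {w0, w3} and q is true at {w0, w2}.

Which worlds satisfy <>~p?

w0: no successors, so <>~p fails. ✗
w1: successors {w2, w4}; ~p there: w2:T, w4:T. ✓
w2: successors {w3}; ~p there: w3:F. ✗
w3: no successors, so <>~p fails. ✗
w4: no successors, so <>~p fails. ✗

{w1}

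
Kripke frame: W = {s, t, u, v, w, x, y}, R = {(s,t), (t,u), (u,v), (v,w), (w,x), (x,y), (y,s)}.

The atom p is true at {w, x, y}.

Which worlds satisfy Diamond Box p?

{u, v, w}

s: successors {t}; Box p there: t:F. ✗
t: successors {u}; Box p there: u:F. ✗
u: successors {v}; Box p there: v:T. ✓
v: successors {w}; Box p there: w:T. ✓
w: successors {x}; Box p there: x:T. ✓
x: successors {y}; Box p there: y:F. ✗
y: successors {s}; Box p there: s:F. ✗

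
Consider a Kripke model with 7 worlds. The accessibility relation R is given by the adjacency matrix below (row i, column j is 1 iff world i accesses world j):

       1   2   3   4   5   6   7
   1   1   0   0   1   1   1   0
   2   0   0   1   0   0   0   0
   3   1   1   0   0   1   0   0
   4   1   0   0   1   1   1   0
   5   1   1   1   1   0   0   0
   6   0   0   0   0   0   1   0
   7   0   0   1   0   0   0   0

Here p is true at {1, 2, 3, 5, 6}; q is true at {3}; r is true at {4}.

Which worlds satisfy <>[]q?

{3, 5}

1: successors {1, 4, 5, 6}; []q there: 1:F, 4:F, 5:F, 6:F. ✗
2: successors {3}; []q there: 3:F. ✗
3: successors {1, 2, 5}; []q there: 1:F, 2:T, 5:F. ✓
4: successors {1, 4, 5, 6}; []q there: 1:F, 4:F, 5:F, 6:F. ✗
5: successors {1, 2, 3, 4}; []q there: 1:F, 2:T, 3:F, 4:F. ✓
6: successors {6}; []q there: 6:F. ✗
7: successors {3}; []q there: 3:F. ✗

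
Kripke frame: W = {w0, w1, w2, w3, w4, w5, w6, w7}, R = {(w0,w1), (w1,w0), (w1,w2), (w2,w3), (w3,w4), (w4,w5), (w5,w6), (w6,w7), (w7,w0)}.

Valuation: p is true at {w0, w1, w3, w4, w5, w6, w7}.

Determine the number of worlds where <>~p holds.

w0: successors {w1}; ~p there: w1:F. ✗
w1: successors {w0, w2}; ~p there: w0:F, w2:T. ✓
w2: successors {w3}; ~p there: w3:F. ✗
w3: successors {w4}; ~p there: w4:F. ✗
w4: successors {w5}; ~p there: w5:F. ✗
w5: successors {w6}; ~p there: w6:F. ✗
w6: successors {w7}; ~p there: w7:F. ✗
w7: successors {w0}; ~p there: w0:F. ✗
Satisfying worlds: {w1}.

1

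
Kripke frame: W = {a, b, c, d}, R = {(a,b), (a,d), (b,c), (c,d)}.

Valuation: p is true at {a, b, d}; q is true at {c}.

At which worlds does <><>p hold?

a: successors {b, d}; <>p there: b:F, d:F. ✗
b: successors {c}; <>p there: c:T. ✓
c: successors {d}; <>p there: d:F. ✗
d: no successors, so <><>p fails. ✗

{b}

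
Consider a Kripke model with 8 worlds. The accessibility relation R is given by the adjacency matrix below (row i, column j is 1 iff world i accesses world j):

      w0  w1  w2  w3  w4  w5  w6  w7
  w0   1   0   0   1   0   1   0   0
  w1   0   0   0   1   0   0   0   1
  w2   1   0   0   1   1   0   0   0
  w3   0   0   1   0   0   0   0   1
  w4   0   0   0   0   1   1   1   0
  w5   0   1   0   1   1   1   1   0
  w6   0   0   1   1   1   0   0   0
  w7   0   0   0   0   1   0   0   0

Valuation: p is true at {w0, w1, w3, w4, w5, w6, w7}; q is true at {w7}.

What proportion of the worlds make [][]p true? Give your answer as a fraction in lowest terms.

w0: successors {w0, w3, w5}; []p there: w0:T, w3:F, w5:T. ✗
w1: successors {w3, w7}; []p there: w3:F, w7:T. ✗
w2: successors {w0, w3, w4}; []p there: w0:T, w3:F, w4:T. ✗
w3: successors {w2, w7}; []p there: w2:T, w7:T. ✓
w4: successors {w4, w5, w6}; []p there: w4:T, w5:T, w6:F. ✗
w5: successors {w1, w3, w4, w5, w6}; []p there: w1:T, w3:F, w4:T, w5:T, w6:F. ✗
w6: successors {w2, w3, w4}; []p there: w2:T, w3:F, w4:T. ✗
w7: successors {w4}; []p there: w4:T. ✓
That's 2 of 8 worlds, so 2/8 = 1/4.

1/4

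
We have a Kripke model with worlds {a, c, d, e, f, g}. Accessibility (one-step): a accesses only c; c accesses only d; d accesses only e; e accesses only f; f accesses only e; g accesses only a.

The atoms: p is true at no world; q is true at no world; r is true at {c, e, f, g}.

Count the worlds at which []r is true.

a: successors {c}; r there: c:T. ✓
c: successors {d}; r there: d:F. ✗
d: successors {e}; r there: e:T. ✓
e: successors {f}; r there: f:T. ✓
f: successors {e}; r there: e:T. ✓
g: successors {a}; r there: a:F. ✗
Satisfying worlds: {a, d, e, f}.

4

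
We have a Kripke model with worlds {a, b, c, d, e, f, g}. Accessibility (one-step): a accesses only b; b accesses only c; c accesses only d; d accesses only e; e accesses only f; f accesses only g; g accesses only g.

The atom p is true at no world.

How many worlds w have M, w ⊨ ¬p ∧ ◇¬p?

7

a: ¬p is T, ◇¬p is T. ✓
b: ¬p is T, ◇¬p is T. ✓
c: ¬p is T, ◇¬p is T. ✓
d: ¬p is T, ◇¬p is T. ✓
e: ¬p is T, ◇¬p is T. ✓
f: ¬p is T, ◇¬p is T. ✓
g: ¬p is T, ◇¬p is T. ✓
Satisfying worlds: {a, b, c, d, e, f, g}.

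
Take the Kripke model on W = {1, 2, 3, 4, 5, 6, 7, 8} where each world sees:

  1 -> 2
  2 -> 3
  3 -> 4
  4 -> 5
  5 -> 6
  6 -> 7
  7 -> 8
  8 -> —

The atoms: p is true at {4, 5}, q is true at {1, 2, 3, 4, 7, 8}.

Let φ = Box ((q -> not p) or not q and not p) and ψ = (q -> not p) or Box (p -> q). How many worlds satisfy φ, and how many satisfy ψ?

7 and 7

For Box ((q -> not p) or not q and not p):
1: successors {2}; (q -> not p) or not q and not p there: 2:T. ✓
2: successors {3}; (q -> not p) or not q and not p there: 3:T. ✓
3: successors {4}; (q -> not p) or not q and not p there: 4:F. ✗
4: successors {5}; (q -> not p) or not q and not p there: 5:T. ✓
5: successors {6}; (q -> not p) or not q and not p there: 6:T. ✓
6: successors {7}; (q -> not p) or not q and not p there: 7:T. ✓
7: successors {8}; (q -> not p) or not q and not p there: 8:T. ✓
8: no successors, so Box ((q -> not p) or not q and not p) holds vacuously. ✓
— 7 worlds.
For (q -> not p) or Box (p -> q):
1: q -> not p is T, Box (p -> q) is T. ✓
2: q -> not p is T, Box (p -> q) is T. ✓
3: q -> not p is T, Box (p -> q) is T. ✓
4: q -> not p is F, Box (p -> q) is F. ✗
5: q -> not p is T, Box (p -> q) is T. ✓
6: q -> not p is T, Box (p -> q) is T. ✓
7: q -> not p is T, Box (p -> q) is T. ✓
8: q -> not p is T, Box (p -> q) is T. ✓
— 7 worlds.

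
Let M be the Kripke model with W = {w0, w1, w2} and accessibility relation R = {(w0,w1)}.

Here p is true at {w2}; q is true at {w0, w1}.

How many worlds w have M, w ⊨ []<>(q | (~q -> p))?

2

w0: successors {w1}; <>(q | (~q -> p)) there: w1:F. ✗
w1: no successors, so []<>(q | (~q -> p)) holds vacuously. ✓
w2: no successors, so []<>(q | (~q -> p)) holds vacuously. ✓
Satisfying worlds: {w1, w2}.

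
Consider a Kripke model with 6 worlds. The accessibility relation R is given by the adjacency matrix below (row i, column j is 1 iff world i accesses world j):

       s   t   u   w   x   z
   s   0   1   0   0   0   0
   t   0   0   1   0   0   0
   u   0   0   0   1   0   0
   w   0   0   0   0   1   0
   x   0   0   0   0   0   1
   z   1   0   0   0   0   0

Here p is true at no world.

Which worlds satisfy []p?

s: successors {t}; p there: t:F. ✗
t: successors {u}; p there: u:F. ✗
u: successors {w}; p there: w:F. ✗
w: successors {x}; p there: x:F. ✗
x: successors {z}; p there: z:F. ✗
z: successors {s}; p there: s:F. ✗

∅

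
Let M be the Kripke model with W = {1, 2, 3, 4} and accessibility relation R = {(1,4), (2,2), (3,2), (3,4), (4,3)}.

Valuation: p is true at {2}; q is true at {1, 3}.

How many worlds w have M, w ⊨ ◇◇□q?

1: successors {4}; ◇□q there: 4:F. ✗
2: successors {2}; ◇□q there: 2:F. ✗
3: successors {2, 4}; ◇□q there: 2:F, 4:F. ✗
4: successors {3}; ◇□q there: 3:T. ✓
Satisfying worlds: {4}.

1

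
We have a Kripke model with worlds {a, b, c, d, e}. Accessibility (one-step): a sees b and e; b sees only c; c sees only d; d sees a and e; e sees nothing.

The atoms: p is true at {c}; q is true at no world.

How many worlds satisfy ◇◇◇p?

a: successors {b, e}; ◇◇p there: b:F, e:F. ✗
b: successors {c}; ◇◇p there: c:F. ✗
c: successors {d}; ◇◇p there: d:F. ✗
d: successors {a, e}; ◇◇p there: a:T, e:F. ✓
e: no successors, so ◇◇◇p fails. ✗
Satisfying worlds: {d}.

1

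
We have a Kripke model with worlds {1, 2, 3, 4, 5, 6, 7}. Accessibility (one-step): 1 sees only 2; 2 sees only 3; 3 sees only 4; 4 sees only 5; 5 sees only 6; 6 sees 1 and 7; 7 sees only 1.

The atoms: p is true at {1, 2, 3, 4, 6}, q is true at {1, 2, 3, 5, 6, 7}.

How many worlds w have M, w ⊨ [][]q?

6

1: successors {2}; []q there: 2:T. ✓
2: successors {3}; []q there: 3:F. ✗
3: successors {4}; []q there: 4:T. ✓
4: successors {5}; []q there: 5:T. ✓
5: successors {6}; []q there: 6:T. ✓
6: successors {1, 7}; []q there: 1:T, 7:T. ✓
7: successors {1}; []q there: 1:T. ✓
Satisfying worlds: {1, 3, 4, 5, 6, 7}.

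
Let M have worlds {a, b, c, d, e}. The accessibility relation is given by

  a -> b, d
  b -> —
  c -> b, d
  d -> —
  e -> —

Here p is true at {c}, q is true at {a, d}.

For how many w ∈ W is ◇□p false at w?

3

a: successors {b, d}; □p there: b:T, d:T. ✓
b: no successors, so ◇□p fails. ✗
c: successors {b, d}; □p there: b:T, d:T. ✓
d: no successors, so ◇□p fails. ✗
e: no successors, so ◇□p fails. ✗
Satisfying worlds: {a, c}.
So ◇□p fails at the other 3 worlds.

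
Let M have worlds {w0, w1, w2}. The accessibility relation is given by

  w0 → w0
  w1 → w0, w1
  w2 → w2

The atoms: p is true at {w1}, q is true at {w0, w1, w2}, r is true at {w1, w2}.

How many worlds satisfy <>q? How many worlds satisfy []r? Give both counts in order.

For <>q:
w0: successors {w0}; q there: w0:T. ✓
w1: successors {w0, w1}; q there: w0:T, w1:T. ✓
w2: successors {w2}; q there: w2:T. ✓
— 3 worlds.
For []r:
w0: successors {w0}; r there: w0:F. ✗
w1: successors {w0, w1}; r there: w0:F, w1:T. ✗
w2: successors {w2}; r there: w2:T. ✓
— 1 world.

3 and 1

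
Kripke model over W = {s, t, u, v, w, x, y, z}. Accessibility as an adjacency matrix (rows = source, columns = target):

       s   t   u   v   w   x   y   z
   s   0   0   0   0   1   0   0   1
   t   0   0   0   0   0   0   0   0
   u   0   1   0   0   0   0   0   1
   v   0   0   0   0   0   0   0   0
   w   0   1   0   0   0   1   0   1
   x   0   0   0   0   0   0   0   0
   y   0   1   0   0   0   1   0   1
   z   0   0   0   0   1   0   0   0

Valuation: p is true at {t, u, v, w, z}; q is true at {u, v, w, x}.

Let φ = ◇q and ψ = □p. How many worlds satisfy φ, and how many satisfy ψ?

For ◇q:
s: successors {w, z}; q there: w:T, z:F. ✓
t: no successors, so ◇q fails. ✗
u: successors {t, z}; q there: t:F, z:F. ✗
v: no successors, so ◇q fails. ✗
w: successors {t, x, z}; q there: t:F, x:T, z:F. ✓
x: no successors, so ◇q fails. ✗
y: successors {t, x, z}; q there: t:F, x:T, z:F. ✓
z: successors {w}; q there: w:T. ✓
— 4 worlds.
For □p:
s: successors {w, z}; p there: w:T, z:T. ✓
t: no successors, so □p holds vacuously. ✓
u: successors {t, z}; p there: t:T, z:T. ✓
v: no successors, so □p holds vacuously. ✓
w: successors {t, x, z}; p there: t:T, x:F, z:T. ✗
x: no successors, so □p holds vacuously. ✓
y: successors {t, x, z}; p there: t:T, x:F, z:T. ✗
z: successors {w}; p there: w:T. ✓
— 6 worlds.

4 and 6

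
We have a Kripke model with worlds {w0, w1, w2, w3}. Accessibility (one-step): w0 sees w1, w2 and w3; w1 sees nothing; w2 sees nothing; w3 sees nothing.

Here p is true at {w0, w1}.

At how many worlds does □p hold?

3

w0: successors {w1, w2, w3}; p there: w1:T, w2:F, w3:F. ✗
w1: no successors, so □p holds vacuously. ✓
w2: no successors, so □p holds vacuously. ✓
w3: no successors, so □p holds vacuously. ✓
Satisfying worlds: {w1, w2, w3}.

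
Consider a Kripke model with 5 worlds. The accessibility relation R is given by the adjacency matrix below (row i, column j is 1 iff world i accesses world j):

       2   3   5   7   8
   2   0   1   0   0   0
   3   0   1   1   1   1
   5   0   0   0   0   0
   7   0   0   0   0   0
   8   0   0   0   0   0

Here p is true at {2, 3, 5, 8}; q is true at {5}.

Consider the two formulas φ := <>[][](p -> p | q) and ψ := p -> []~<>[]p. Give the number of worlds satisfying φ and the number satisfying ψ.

For <>[][](p -> p | q):
2: successors {3}; [][](p -> p | q) there: 3:T. ✓
3: successors {3, 5, 7, 8}; [][](p -> p | q) there: 3:T, 5:T, 7:T, 8:T. ✓
5: no successors, so <>[][](p -> p | q) fails. ✗
7: no successors, so <>[][](p -> p | q) fails. ✗
8: no successors, so <>[][](p -> p | q) fails. ✗
— 2 worlds.
For p -> []~<>[]p:
2: p is T, []~<>[]p is F. ✗
3: p is T, []~<>[]p is F. ✗
5: p is T, []~<>[]p is T. ✓
7: p is F, []~<>[]p is T. ✓
8: p is T, []~<>[]p is T. ✓
— 3 worlds.

2 and 3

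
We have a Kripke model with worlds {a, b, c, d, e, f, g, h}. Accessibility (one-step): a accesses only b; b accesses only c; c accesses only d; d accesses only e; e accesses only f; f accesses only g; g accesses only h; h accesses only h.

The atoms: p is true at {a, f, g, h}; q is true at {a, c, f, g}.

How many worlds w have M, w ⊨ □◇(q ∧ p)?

2

a: successors {b}; ◇(q ∧ p) there: b:F. ✗
b: successors {c}; ◇(q ∧ p) there: c:F. ✗
c: successors {d}; ◇(q ∧ p) there: d:F. ✗
d: successors {e}; ◇(q ∧ p) there: e:T. ✓
e: successors {f}; ◇(q ∧ p) there: f:T. ✓
f: successors {g}; ◇(q ∧ p) there: g:F. ✗
g: successors {h}; ◇(q ∧ p) there: h:F. ✗
h: successors {h}; ◇(q ∧ p) there: h:F. ✗
Satisfying worlds: {d, e}.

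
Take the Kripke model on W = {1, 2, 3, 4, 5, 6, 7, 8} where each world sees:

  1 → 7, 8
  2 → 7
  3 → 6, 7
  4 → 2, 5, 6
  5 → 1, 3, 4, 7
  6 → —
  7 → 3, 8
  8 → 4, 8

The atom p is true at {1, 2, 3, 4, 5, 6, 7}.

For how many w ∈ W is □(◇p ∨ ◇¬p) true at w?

1: successors {7, 8}; ◇p ∨ ◇¬p there: 7:T, 8:T. ✓
2: successors {7}; ◇p ∨ ◇¬p there: 7:T. ✓
3: successors {6, 7}; ◇p ∨ ◇¬p there: 6:F, 7:T. ✗
4: successors {2, 5, 6}; ◇p ∨ ◇¬p there: 2:T, 5:T, 6:F. ✗
5: successors {1, 3, 4, 7}; ◇p ∨ ◇¬p there: 1:T, 3:T, 4:T, 7:T. ✓
6: no successors, so □(◇p ∨ ◇¬p) holds vacuously. ✓
7: successors {3, 8}; ◇p ∨ ◇¬p there: 3:T, 8:T. ✓
8: successors {4, 8}; ◇p ∨ ◇¬p there: 4:T, 8:T. ✓
Satisfying worlds: {1, 2, 5, 6, 7, 8}.

6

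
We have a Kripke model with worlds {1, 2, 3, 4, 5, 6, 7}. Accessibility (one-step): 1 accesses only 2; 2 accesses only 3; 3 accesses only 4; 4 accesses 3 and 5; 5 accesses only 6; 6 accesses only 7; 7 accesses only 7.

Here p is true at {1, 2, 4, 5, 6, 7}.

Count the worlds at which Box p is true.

5

1: successors {2}; p there: 2:T. ✓
2: successors {3}; p there: 3:F. ✗
3: successors {4}; p there: 4:T. ✓
4: successors {3, 5}; p there: 3:F, 5:T. ✗
5: successors {6}; p there: 6:T. ✓
6: successors {7}; p there: 7:T. ✓
7: successors {7}; p there: 7:T. ✓
Satisfying worlds: {1, 3, 5, 6, 7}.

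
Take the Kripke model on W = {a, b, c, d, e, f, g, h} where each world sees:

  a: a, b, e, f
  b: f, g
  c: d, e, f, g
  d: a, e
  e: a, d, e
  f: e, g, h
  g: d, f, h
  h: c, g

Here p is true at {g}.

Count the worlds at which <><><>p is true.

8

a: successors {a, b, e, f}; <><>p there: a:T, b:T, e:F, f:T. ✓
b: successors {f, g}; <><>p there: f:T, g:T. ✓
c: successors {d, e, f, g}; <><>p there: d:F, e:F, f:T, g:T. ✓
d: successors {a, e}; <><>p there: a:T, e:F. ✓
e: successors {a, d, e}; <><>p there: a:T, d:F, e:F. ✓
f: successors {e, g, h}; <><>p there: e:F, g:T, h:T. ✓
g: successors {d, f, h}; <><>p there: d:F, f:T, h:T. ✓
h: successors {c, g}; <><>p there: c:T, g:T. ✓
Satisfying worlds: {a, b, c, d, e, f, g, h}.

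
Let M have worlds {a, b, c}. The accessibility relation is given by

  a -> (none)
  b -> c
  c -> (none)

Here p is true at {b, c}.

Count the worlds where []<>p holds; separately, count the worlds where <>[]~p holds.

2 and 1

For []<>p:
a: no successors, so []<>p holds vacuously. ✓
b: successors {c}; <>p there: c:F. ✗
c: no successors, so []<>p holds vacuously. ✓
— 2 worlds.
For <>[]~p:
a: no successors, so <>[]~p fails. ✗
b: successors {c}; []~p there: c:T. ✓
c: no successors, so <>[]~p fails. ✗
— 1 world.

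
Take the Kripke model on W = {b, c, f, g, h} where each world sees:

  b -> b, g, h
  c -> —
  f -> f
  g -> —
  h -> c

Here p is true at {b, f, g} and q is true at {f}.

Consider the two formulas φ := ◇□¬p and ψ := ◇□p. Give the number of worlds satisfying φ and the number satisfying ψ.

For ◇□¬p:
b: successors {b, g, h}; □¬p there: b:F, g:T, h:T. ✓
c: no successors, so ◇□¬p fails. ✗
f: successors {f}; □¬p there: f:F. ✗
g: no successors, so ◇□¬p fails. ✗
h: successors {c}; □¬p there: c:T. ✓
— 2 worlds.
For ◇□p:
b: successors {b, g, h}; □p there: b:F, g:T, h:F. ✓
c: no successors, so ◇□p fails. ✗
f: successors {f}; □p there: f:T. ✓
g: no successors, so ◇□p fails. ✗
h: successors {c}; □p there: c:T. ✓
— 3 worlds.

2 and 3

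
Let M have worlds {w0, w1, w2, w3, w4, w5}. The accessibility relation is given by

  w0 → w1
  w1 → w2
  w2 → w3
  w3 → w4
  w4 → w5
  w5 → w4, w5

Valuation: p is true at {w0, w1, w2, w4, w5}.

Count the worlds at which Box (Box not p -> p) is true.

w0: successors {w1}; Box not p -> p there: w1:T. ✓
w1: successors {w2}; Box not p -> p there: w2:T. ✓
w2: successors {w3}; Box not p -> p there: w3:T. ✓
w3: successors {w4}; Box not p -> p there: w4:T. ✓
w4: successors {w5}; Box not p -> p there: w5:T. ✓
w5: successors {w4, w5}; Box not p -> p there: w4:T, w5:T. ✓
Satisfying worlds: {w0, w1, w2, w3, w4, w5}.

6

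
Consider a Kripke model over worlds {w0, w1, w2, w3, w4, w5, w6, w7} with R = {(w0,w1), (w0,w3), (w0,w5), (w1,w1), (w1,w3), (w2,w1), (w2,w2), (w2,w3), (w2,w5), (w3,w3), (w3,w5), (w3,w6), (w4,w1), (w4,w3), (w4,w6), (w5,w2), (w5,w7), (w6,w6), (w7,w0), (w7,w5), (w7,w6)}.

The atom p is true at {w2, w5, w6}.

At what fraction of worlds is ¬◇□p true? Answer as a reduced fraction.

1/2

w0: ◇□p is F. ✓
w1: ◇□p is F. ✓
w2: ◇□p is F. ✓
w3: ◇□p is T. ✗
w4: ◇□p is T. ✗
w5: ◇□p is F. ✓
w6: ◇□p is T. ✗
w7: ◇□p is T. ✗
That's 4 of 8 worlds, so 4/8 = 1/2.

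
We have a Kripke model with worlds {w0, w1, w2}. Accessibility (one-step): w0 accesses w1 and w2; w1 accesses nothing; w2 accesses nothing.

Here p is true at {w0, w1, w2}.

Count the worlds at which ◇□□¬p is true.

w0: successors {w1, w2}; □□¬p there: w1:T, w2:T. ✓
w1: no successors, so ◇□□¬p fails. ✗
w2: no successors, so ◇□□¬p fails. ✗
Satisfying worlds: {w0}.

1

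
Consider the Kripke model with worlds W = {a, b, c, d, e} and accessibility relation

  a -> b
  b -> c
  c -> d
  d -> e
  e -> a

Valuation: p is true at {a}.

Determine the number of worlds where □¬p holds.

4

a: successors {b}; ¬p there: b:T. ✓
b: successors {c}; ¬p there: c:T. ✓
c: successors {d}; ¬p there: d:T. ✓
d: successors {e}; ¬p there: e:T. ✓
e: successors {a}; ¬p there: a:F. ✗
Satisfying worlds: {a, b, c, d}.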